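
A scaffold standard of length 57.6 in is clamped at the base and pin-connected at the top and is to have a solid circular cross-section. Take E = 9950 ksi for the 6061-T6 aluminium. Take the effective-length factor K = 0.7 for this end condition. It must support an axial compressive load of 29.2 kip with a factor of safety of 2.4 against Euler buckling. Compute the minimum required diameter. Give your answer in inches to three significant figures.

Required P_cr = n·P = 2.4 × 29.2 = 70.08 kip
L_e = K·L = 0.7 × 57.6 = 40.32 in
Required I = P_cr·L_e²/(π²E) = 7.008×10^4 × 40.32² / (π² × 9.95×10^6) = 1.160 in⁴
Solid circle: I = πd⁴/64  ⇒  d = (64I/π)^(1/4) = (64×1.160/π)^(1/4) = 2.20 in

d ≈ 2.20 in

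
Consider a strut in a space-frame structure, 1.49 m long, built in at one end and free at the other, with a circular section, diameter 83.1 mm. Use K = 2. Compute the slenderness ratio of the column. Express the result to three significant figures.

λ ≈ 143

For a solid circle r = d/4 = 83.1/4 = 20.78 mm
L_e = K·L = 2 × 1.49 m = 2.980 m = 2980.0 mm
λ = L_e / r_min = 2980.0 / 20.78 = 143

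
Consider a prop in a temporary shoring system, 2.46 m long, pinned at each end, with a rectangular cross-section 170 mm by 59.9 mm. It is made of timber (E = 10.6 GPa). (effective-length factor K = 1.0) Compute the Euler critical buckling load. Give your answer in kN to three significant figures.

P_cr ≈ 52.6 kN

Buckling occurs about the weak axis: I_min = h·b³/12 with b = 59.9 mm (the shorter side).
I_min = 170×59.9³/12 = 3.045×10^6 mm⁴
I = 3.045×10^6 mm⁴ = 3.045×10^-6 m⁴
Effective length L_e = K·L = 1 × 2.46 = 2.460 m
P_cr = π²EI / L_e² = π² × 10.6×10⁹ × 3.045×10^-6 / 2.460² = 5.264×10^4 N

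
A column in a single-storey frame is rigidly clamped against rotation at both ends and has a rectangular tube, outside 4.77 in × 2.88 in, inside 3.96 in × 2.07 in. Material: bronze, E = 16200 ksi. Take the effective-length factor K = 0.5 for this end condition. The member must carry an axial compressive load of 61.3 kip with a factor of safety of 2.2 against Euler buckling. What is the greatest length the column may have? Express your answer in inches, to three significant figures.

Weak-axis I_min = (h_o·b_o³ − h_i·b_i³)/12 with b_o = 2.88, b_i = 2.070 in (shorter outer/inner sides).
I_min = (4.77×2.88³ − 3.960×2.070³)/12 = 6.568 in⁴
Required critical load P_cr = n·P = 2.2 × 61.3 = 134.9 kip = 1.349×10^5 lb
From P_cr = π²EI/(K·L)²:  L = (1/K)·√(π²EI/P_cr) = (1/0.5)·√(π²×1.62×10^7×6.568/1.349×10^5)
L = 176 in

L_max ≈ 176 in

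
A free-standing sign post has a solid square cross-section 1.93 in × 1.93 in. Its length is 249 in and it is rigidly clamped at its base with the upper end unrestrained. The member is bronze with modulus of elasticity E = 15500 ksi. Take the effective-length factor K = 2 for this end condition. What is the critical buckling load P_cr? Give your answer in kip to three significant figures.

I = a⁴/12 = 1.93⁴/12 = 1.156 in⁴
Effective length L_e = K·L = 2 × 249 = 498.0 in
P_cr = π²EI / L_e² = π² × 15500×10³ × 1.156 / 498.0² = 713.2 lb

P_cr ≈ 0.713 kip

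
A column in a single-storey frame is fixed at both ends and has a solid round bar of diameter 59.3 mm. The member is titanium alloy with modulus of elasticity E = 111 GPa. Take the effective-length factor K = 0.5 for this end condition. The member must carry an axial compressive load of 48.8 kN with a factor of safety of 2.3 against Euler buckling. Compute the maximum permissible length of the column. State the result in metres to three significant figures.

I = πd⁴/64 = π×59.3⁴/64 = 6.070×10^5 mm⁴
I = 6.070×10^-7 m⁴
Required critical load P_cr = n·P = 2.3 × 48.8 = 112.2 kN = 1.122×10^5 N
From P_cr = π²EI/(K·L)²:  L = (1/K)·√(π²EI/P_cr) = (1/0.5)·√(π²×1.11×10^11×6.070×10^-7/1.122×10^5)
L = 4.87 m

L_max ≈ 4.87 m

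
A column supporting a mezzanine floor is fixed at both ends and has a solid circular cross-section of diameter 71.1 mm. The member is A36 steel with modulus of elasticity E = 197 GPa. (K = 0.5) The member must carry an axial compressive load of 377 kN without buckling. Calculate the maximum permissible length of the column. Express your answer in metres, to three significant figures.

L_max ≈ 5.09 m

I = πd⁴/64 = π×71.1⁴/64 = 1.254×10^6 mm⁴
I = 1.254×10^-6 m⁴
At the buckling limit P_cr = P = 3.770×10^5 N
From P_cr = π²EI/(K·L)²:  L = (1/K)·√(π²EI/P_cr) = (1/0.5)·√(π²×1.97×10^11×1.254×10^-6/3.770×10^5)
L = 5.09 m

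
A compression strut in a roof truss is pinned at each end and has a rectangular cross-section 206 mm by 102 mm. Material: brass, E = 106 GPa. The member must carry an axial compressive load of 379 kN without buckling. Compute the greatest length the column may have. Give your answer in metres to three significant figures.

Buckling occurs about the weak axis: I_min = h·b³/12 with b = 102 mm (the shorter side).
I_min = 206×102³/12 = 1.822×10^7 mm⁴
I = 1.822×10^-5 m⁴
At the buckling limit P_cr = P = 3.790×10^5 N
From P_cr = π²EI/(K·L)²:  L = (1/K)·√(π²EI/P_cr) = (1/1)·√(π²×1.06×10^11×1.822×10^-5/3.790×10^5)
L = 7.09 m

L_max ≈ 7.09 m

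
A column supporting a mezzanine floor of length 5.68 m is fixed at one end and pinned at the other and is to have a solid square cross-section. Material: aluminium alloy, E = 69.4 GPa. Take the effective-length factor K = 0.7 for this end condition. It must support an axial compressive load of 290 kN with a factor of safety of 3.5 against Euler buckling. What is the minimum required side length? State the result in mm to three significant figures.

a ≈ 129 mm

Required P_cr = n·P = 3.5 × 290 = 1015 kN
L_e = K·L = 0.7 × 5.68 = 3.976 m
Required I = P_cr·L_e²/(π²E) = 1.015×10^6 × 3.976² / (π² × 6.94×10^10) = 2.343×10^-5 m⁴
I_req = 2.343×10^7 mm⁴
Solid square: I = a⁴/12  ⇒  a = (12I)^(1/4) = (12×2.343×10^7)^(1/4) = 129 mm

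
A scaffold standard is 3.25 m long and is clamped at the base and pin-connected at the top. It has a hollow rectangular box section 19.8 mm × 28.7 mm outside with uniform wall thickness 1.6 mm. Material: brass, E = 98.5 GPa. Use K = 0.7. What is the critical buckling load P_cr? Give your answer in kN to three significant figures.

Inner dimensions: h_i = 28.7 − 2×1.6 = 25.50 mm, b_i = 19.8 − 2×1.6 = 16.60 mm
Weak-axis I_min = (h_o·b_o³ − h_i·b_i³)/12 with b_o = 19.8, b_i = 16.60 mm (shorter outer/inner sides).
I_min = (28.7×19.8³ − 25.50×16.60³)/12 = 8.845×10^3 mm⁴
I = 8.845×10^3 mm⁴ = 8.845×10^-9 m⁴
Effective length L_e = K·L = 0.7 × 3.25 = 2.275 m
P_cr = π²EI / L_e² = π² × 98.5×10⁹ × 8.845×10^-9 / 2.275² = 1.661×10^3 N

P_cr ≈ 1.66 kN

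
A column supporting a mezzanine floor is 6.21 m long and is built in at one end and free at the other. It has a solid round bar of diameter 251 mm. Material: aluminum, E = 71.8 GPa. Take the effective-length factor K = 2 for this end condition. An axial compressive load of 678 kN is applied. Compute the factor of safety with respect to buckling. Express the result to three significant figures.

I = πd⁴/64 = π×251⁴/64 = 1.948×10^8 mm⁴
I = 1.948×10^8 mm⁴ = 1.948×10^-4 m⁴
Effective length L_e = K·L = 2 × 6.21 = 12.42 m
P_cr = π²EI / L_e² = π² × 71.8×10⁹ × 1.948×10^-4 / 12.42² = 8.950×10^5 N
Factor of safety n = P_cr / P = 895.05 / 678 = 1.32

n ≈ 1.32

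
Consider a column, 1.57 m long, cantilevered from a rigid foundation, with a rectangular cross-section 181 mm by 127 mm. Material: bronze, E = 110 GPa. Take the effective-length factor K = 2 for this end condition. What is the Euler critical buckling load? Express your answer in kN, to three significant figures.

P_cr ≈ 3400 kN

Buckling occurs about the weak axis: I_min = h·b³/12 with b = 127 mm (the shorter side).
I_min = 181×127³/12 = 3.090×10^7 mm⁴
I = 3.090×10^7 mm⁴ = 3.090×10^-5 m⁴
Effective length L_e = K·L = 2 × 1.57 = 3.140 m
P_cr = π²EI / L_e² = π² × 110×10⁹ × 3.090×10^-5 / 3.140² = 3.402×10^6 N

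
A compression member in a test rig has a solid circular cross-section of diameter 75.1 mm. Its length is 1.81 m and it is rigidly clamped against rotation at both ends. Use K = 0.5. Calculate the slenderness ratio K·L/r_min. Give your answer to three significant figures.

I = πd⁴/64 = π×75.1⁴/64 = 1.561×10^6 mm⁴
A = 4.430×10^3 mm²;  r_min = √(I/A) = √(1.561×10^6/4.430×10^3) = 18.77 mm
L_e = K·L = 0.5 × 1.81 m = 0.9050 m = 905.00 mm
λ = L_e / r_min = 905.00 / 18.77 = 48.2

λ ≈ 48.2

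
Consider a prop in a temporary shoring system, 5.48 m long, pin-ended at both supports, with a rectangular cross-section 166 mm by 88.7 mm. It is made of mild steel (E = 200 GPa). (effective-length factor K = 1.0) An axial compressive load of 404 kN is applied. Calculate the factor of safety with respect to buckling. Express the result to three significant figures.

n ≈ 1.57

Buckling occurs about the weak axis: I_min = h·b³/12 with b = 88.7 mm (the shorter side).
I_min = 166×88.7³/12 = 9.654×10^6 mm⁴
I = 9.654×10^6 mm⁴ = 9.654×10^-6 m⁴
Effective length L_e = K·L = 1 × 5.48 = 5.480 m
P_cr = π²EI / L_e² = π² × 200×10⁹ × 9.654×10^-6 / 5.480² = 6.346×10^5 N
Factor of safety n = P_cr / P = 634.55 / 404 = 1.57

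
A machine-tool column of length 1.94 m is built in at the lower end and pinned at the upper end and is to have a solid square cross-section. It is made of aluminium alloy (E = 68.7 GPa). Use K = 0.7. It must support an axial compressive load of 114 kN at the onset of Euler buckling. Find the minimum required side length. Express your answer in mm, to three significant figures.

L_e = K·L = 0.7 × 1.94 = 1.358 m
Required I = P_cr·L_e²/(π²E) = 1.140×10^5 × 1.358² / (π² × 6.87×10^10) = 3.101×10^-7 m⁴
I_req = 3.101×10^5 mm⁴
Solid square: I = a⁴/12  ⇒  a = (12I)^(1/4) = (12×3.101×10^5)^(1/4) = 43.9 mm

a ≈ 43.9 mm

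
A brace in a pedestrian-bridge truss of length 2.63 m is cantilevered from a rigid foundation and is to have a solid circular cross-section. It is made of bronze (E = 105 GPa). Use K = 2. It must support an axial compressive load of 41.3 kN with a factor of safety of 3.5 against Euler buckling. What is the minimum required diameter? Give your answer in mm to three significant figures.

Required P_cr = n·P = 3.5 × 41.3 = 144.5 kN
L_e = K·L = 2 × 2.63 = 5.260 m
Required I = P_cr·L_e²/(π²E) = 1.445×10^5 × 5.260² / (π² × 1.05×10^11) = 3.859×10^-6 m⁴
I_req = 3.859×10^6 mm⁴
Solid circle: I = πd⁴/64  ⇒  d = (64I/π)^(1/4) = (64×3.859×10^6/π)^(1/4) = 94.2 mm

d ≈ 94.2 mm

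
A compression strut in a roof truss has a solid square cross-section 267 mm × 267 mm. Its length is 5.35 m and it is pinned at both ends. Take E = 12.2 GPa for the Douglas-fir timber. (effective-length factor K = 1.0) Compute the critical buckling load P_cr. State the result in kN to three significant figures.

I = a⁴/12 = 267⁴/12 = 4.235×10^8 mm⁴
I = 4.235×10^8 mm⁴ = 4.235×10^-4 m⁴
Effective length L_e = K·L = 1 × 5.35 = 5.350 m
P_cr = π²EI / L_e² = π² × 12.2×10⁹ × 4.235×10^-4 / 5.350² = 1.782×10^6 N

P_cr ≈ 1780 kN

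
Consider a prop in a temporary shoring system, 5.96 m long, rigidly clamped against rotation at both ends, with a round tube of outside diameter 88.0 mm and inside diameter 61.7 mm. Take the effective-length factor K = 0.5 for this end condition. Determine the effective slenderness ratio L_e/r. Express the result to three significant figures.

λ ≈ 111

d_o = 88.0 mm, d_i = 61.7 mm
I = π(d_o⁴ − d_i⁴)/64 = π(88.0⁴ − 61.70⁴)/64 = 2.232×10^6 mm⁴
A = 3.092×10^3 mm²;  r_min = √(I/A) = √(2.232×10^6/3.092×10^3) = 26.87 mm
L_e = K·L = 0.5 × 5.96 m = 2.980 m = 2980.0 mm
λ = L_e / r_min = 2980.0 / 26.87 = 111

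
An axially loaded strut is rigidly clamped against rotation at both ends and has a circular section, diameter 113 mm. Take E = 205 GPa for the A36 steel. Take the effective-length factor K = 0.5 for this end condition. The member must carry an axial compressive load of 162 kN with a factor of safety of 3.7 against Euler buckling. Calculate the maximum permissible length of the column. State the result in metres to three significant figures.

L_max ≈ 10.4 m

I = πd⁴/64 = π×113⁴/64 = 8.004×10^6 mm⁴
I = 8.004×10^-6 m⁴
Required critical load P_cr = n·P = 3.7 × 162 = 599.4 kN = 5.994×10^5 N
From P_cr = π²EI/(K·L)²:  L = (1/K)·√(π²EI/P_cr) = (1/0.5)·√(π²×2.05×10^11×8.004×10^-6/5.994×10^5)
L = 10.4 m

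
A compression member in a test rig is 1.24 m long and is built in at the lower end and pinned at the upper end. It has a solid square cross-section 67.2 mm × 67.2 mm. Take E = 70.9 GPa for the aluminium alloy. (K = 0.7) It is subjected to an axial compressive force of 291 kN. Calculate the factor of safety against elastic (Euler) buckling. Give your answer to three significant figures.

n ≈ 5.42

I = a⁴/12 = 67.2⁴/12 = 1.699×10^6 mm⁴
I = 1.699×10^6 mm⁴ = 1.699×10^-6 m⁴
Effective length L_e = K·L = 0.7 × 1.24 = 0.8680 m
P_cr = π²EI / L_e² = π² × 70.9×10⁹ × 1.699×10^-6 / 0.8680² = 1.578×10^6 N
Factor of safety n = P_cr / P = 1578.3 / 291 = 5.42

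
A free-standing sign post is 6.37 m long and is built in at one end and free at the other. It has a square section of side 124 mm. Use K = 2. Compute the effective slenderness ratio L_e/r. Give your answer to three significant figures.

For a square r = a/√12 = 124/√12 = 35.80 mm
L_e = K·L = 2 × 6.37 m = 12.74 m = 12740 mm
λ = L_e / r_min = 12740 / 35.80 = 356

λ ≈ 356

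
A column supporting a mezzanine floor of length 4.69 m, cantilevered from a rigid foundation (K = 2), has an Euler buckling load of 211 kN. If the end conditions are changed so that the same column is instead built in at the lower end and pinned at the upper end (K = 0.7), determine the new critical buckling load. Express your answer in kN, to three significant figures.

P_cr ≈ 1720 kN

P_cr ∝ 1/K², so P_cr,new = P_cr,old × (K_old/K_new)² = 211 × (2/0.7)²
= 211 × 8.163 = 1720 kN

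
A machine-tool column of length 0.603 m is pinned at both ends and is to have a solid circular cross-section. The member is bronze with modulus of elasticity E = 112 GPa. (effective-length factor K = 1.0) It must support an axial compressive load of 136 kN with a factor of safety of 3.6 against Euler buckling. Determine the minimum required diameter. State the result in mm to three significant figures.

d ≈ 42.6 mm

Required P_cr = n·P = 3.6 × 136 = 489.6 kN
L_e = K·L = 1 × 0.603 = 0.6030 m
Required I = P_cr·L_e²/(π²E) = 4.896×10^5 × 0.6030² / (π² × 1.12×10^11) = 1.610×10^-7 m⁴
I_req = 1.610×10^5 mm⁴
Solid circle: I = πd⁴/64  ⇒  d = (64I/π)^(1/4) = (64×1.610×10^5/π)^(1/4) = 42.6 mm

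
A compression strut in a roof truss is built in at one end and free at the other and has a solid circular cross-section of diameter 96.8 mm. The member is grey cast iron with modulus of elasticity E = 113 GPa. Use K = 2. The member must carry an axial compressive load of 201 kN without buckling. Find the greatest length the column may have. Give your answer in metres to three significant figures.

L_max ≈ 2.45 m

I = πd⁴/64 = π×96.8⁴/64 = 4.310×10^6 mm⁴
I = 4.310×10^-6 m⁴
At the buckling limit P_cr = P = 2.010×10^5 N
From P_cr = π²EI/(K·L)²:  L = (1/K)·√(π²EI/P_cr) = (1/2)·√(π²×1.13×10^11×4.310×10^-6/2.010×10^5)
L = 2.45 m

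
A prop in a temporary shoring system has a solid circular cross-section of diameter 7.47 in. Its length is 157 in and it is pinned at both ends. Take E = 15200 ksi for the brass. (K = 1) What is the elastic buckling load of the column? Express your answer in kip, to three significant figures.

P_cr ≈ 930 kip

I = πd⁴/64 = π×7.47⁴/64 = 152.8 in⁴
Effective length L_e = K·L = 1 × 157 = 157.0 in
P_cr = π²EI / L_e² = π² × 15200×10³ × 152.8 / 157.0² = 9.302×10^5 lb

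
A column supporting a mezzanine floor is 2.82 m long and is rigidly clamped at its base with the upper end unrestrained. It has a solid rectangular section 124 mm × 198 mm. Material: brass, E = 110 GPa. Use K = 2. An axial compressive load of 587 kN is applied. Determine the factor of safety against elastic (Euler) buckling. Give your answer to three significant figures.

Buckling occurs about the weak axis: I_min = h·b³/12 with b = 124 mm (the shorter side).
I_min = 198×124³/12 = 3.146×10^7 mm⁴
I = 3.146×10^7 mm⁴ = 3.146×10^-5 m⁴
Effective length L_e = K·L = 2 × 2.82 = 5.640 m
P_cr = π²EI / L_e² = π² × 110×10⁹ × 3.146×10^-5 / 5.640² = 1.074×10^6 N
Factor of safety n = P_cr / P = 1073.7 / 587 = 1.83

n ≈ 1.83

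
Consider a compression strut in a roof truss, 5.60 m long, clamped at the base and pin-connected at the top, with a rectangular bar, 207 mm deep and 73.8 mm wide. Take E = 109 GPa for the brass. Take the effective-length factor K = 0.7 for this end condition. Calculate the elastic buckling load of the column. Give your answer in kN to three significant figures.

Buckling occurs about the weak axis: I_min = h·b³/12 with b = 73.8 mm (the shorter side).
I_min = 207×73.8³/12 = 6.934×10^6 mm⁴
I = 6.934×10^6 mm⁴ = 6.934×10^-6 m⁴
Effective length L_e = K·L = 0.7 × 5.60 = 3.920 m
P_cr = π²EI / L_e² = π² × 109×10⁹ × 6.934×10^-6 / 3.920² = 4.854×10^5 N

P_cr ≈ 485 kN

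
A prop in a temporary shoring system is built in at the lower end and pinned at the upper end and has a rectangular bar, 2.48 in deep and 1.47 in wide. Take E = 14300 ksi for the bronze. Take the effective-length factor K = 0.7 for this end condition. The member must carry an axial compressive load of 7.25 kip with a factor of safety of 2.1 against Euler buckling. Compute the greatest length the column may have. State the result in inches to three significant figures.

Buckling occurs about the weak axis: I_min = h·b³/12 with b = 1.47 in (the shorter side).
I_min = 2.48×1.47³/12 = 0.6565 in⁴
Required critical load P_cr = n·P = 2.1 × 7.25 = 15.23 kip = 1.522×10^4 lb
From P_cr = π²EI/(K·L)²:  L = (1/K)·√(π²EI/P_cr) = (1/0.7)·√(π²×1.43×10^7×0.6565/1.522×10^4)
L = 111 in

L_max ≈ 111 in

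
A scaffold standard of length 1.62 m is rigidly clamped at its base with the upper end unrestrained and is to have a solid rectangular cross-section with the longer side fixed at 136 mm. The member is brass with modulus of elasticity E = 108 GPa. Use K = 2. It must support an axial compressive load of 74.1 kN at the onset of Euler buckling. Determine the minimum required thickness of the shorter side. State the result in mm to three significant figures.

L_e = K·L = 2 × 1.62 = 3.240 m
Required I = P_cr·L_e²/(π²E) = 7.410×10^4 × 3.240² / (π² × 1.08×10^11) = 7.298×10^-7 m⁴
I_req = 7.298×10^5 mm⁴
Rectangle, weak axis: I_min = h·b³/12 with h = 136 mm fixed  ⇒  b = (12I/h)^(1/3) = 40.1 mm

b ≈ 40.1 mm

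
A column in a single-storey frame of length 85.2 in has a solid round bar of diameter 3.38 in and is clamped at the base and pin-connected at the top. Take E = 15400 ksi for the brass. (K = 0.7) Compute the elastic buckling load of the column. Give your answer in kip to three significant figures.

I = πd⁴/64 = π×3.38⁴/64 = 6.407 in⁴
Effective length L_e = K·L = 0.7 × 85.2 = 59.64 in
P_cr = π²EI / L_e² = π² × 15400×10³ × 6.407 / 59.64² = 2.738×10^5 lb

P_cr ≈ 274 kip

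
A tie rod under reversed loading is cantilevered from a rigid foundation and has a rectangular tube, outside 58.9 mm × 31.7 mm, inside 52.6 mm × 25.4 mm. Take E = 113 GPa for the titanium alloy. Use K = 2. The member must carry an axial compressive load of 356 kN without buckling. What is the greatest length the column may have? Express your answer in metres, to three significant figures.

L_max ≈ 0.257 m

Weak-axis I_min = (h_o·b_o³ − h_i·b_i³)/12 with b_o = 31.7, b_i = 25.40 mm (shorter outer/inner sides).
I_min = (58.9×31.7³ − 52.60×25.40³)/12 = 8.453×10^4 mm⁴
I = 8.453×10^-8 m⁴
At the buckling limit P_cr = P = 3.560×10^5 N
From P_cr = π²EI/(K·L)²:  L = (1/K)·√(π²EI/P_cr) = (1/2)·√(π²×1.13×10^11×8.453×10^-8/3.560×10^5)
L = 0.257 m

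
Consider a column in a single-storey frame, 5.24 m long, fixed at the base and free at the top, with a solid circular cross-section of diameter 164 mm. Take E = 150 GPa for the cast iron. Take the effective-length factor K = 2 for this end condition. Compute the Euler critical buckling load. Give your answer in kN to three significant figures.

I = πd⁴/64 = π×164⁴/64 = 3.551×10^7 mm⁴
I = 3.551×10^7 mm⁴ = 3.551×10^-5 m⁴
Effective length L_e = K·L = 2 × 5.24 = 10.48 m
P_cr = π²EI / L_e² = π² × 150×10⁹ × 3.551×10^-5 / 10.48² = 4.786×10^5 N

P_cr ≈ 479 kN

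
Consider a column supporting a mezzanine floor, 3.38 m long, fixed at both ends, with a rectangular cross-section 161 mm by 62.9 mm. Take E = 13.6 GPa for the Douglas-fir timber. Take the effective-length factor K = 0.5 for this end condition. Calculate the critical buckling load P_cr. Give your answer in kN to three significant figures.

P_cr ≈ 157 kN

Buckling occurs about the weak axis: I_min = h·b³/12 with b = 62.9 mm (the shorter side).
I_min = 161×62.9³/12 = 3.339×10^6 mm⁴
I = 3.339×10^6 mm⁴ = 3.339×10^-6 m⁴
Effective length L_e = K·L = 0.5 × 3.38 = 1.690 m
P_cr = π²EI / L_e² = π² × 13.6×10⁹ × 3.339×10^-6 / 1.690² = 1.569×10^5 N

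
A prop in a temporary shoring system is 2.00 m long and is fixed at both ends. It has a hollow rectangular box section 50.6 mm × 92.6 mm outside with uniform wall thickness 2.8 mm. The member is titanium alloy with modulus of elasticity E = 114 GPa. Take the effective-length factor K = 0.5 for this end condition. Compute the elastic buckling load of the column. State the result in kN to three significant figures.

P_cr ≈ 381 kN

Inner dimensions: h_i = 92.6 − 2×2.8 = 87.00 mm, b_i = 50.6 − 2×2.8 = 45.00 mm
Weak-axis I_min = (h_o·b_o³ − h_i·b_i³)/12 with b_o = 50.6, b_i = 45.00 mm (shorter outer/inner sides).
I_min = (92.6×50.6³ − 87.00×45.00³)/12 = 3.391×10^5 mm⁴
I = 3.391×10^5 mm⁴ = 3.391×10^-7 m⁴
Effective length L_e = K·L = 0.5 × 2.00 = 1.000 m
P_cr = π²EI / L_e² = π² × 114×10⁹ × 3.391×10^-7 / 1.000² = 3.815×10^5 N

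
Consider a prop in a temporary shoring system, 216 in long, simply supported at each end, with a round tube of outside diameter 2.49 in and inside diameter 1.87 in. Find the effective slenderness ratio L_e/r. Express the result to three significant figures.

λ ≈ 277

d_o = 2.49 in, d_i = 1.87 in
I = π(d_o⁴ − d_i⁴)/64 = π(2.49⁴ − 1.870⁴)/64 = 1.287 in⁴
A = 2.123 in²;  r_min = √(I/A) = √(1.287/2.123) = 0.7785 in
L_e = K·L = 1 × 216 = 216.0 in
λ = L_e / r_min = 216.00 / 0.7785 = 277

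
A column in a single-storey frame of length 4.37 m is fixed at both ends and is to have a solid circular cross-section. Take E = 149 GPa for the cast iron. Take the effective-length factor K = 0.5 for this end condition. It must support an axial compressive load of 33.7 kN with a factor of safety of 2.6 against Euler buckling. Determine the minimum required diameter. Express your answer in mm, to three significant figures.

d ≈ 49.1 mm

Required P_cr = n·P = 2.6 × 33.7 = 87.62 kN
L_e = K·L = 0.5 × 4.37 = 2.185 m
Required I = P_cr·L_e²/(π²E) = 8.762×10^4 × 2.185² / (π² × 1.49×10^11) = 2.845×10^-7 m⁴
I_req = 2.845×10^5 mm⁴
Solid circle: I = πd⁴/64  ⇒  d = (64I/π)^(1/4) = (64×2.845×10^5/π)^(1/4) = 49.1 mm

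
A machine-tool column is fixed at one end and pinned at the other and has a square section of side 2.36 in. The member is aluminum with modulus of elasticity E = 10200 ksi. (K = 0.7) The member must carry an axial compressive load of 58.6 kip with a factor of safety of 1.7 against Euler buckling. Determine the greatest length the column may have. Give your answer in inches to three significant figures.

I = a⁴/12 = 2.36⁴/12 = 2.585 in⁴
Required critical load P_cr = n·P = 1.7 × 58.6 = 99.62 kip = 9.962×10^4 lb
From P_cr = π²EI/(K·L)²:  L = (1/K)·√(π²EI/P_cr) = (1/0.7)·√(π²×1.02×10^7×2.585/9.962×10^4)
L = 73.0 in

L_max ≈ 73.0 in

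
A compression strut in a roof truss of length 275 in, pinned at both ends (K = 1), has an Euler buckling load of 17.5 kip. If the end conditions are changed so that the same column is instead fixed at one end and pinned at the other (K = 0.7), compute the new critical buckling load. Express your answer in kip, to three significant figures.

P_cr ∝ 1/K², so P_cr,new = P_cr,old × (K_old/K_new)² = 17.5 × (1/0.7)²
= 17.5 × 2.041 = 35.7 kip

P_cr ≈ 35.7 kip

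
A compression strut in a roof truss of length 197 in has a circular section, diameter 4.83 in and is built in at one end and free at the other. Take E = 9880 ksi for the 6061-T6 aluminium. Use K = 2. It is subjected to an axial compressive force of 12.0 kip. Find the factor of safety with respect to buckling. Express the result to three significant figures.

n ≈ 1.40

I = πd⁴/64 = π×4.83⁴/64 = 26.72 in⁴
Effective length L_e = K·L = 2 × 197 = 394.0 in
P_cr = π²EI / L_e² = π² × 9880×10³ × 26.72 / 394.0² = 1.678×10^4 lb
Factor of safety n = P_cr / P = 16.781 / 12.0 = 1.40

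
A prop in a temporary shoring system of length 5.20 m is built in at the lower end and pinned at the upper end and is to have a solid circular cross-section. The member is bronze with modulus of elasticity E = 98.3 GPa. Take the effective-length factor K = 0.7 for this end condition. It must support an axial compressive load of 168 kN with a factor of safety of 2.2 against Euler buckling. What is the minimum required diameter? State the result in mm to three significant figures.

Required P_cr = n·P = 2.2 × 168 = 369.6 kN
L_e = K·L = 0.7 × 5.20 = 3.640 m
Required I = P_cr·L_e²/(π²E) = 3.696×10^5 × 3.640² / (π² × 9.83×10^10) = 5.048×10^-6 m⁴
I_req = 5.048×10^6 mm⁴
Solid circle: I = πd⁴/64  ⇒  d = (64I/π)^(1/4) = (64×5.048×10^6/π)^(1/4) = 101 mm

d ≈ 101 mm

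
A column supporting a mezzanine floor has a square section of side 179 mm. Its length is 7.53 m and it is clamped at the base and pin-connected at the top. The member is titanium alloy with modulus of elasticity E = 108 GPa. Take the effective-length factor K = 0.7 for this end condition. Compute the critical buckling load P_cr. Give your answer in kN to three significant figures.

I = a⁴/12 = 179⁴/12 = 8.555×10^7 mm⁴
I = 8.555×10^7 mm⁴ = 8.555×10^-5 m⁴
Effective length L_e = K·L = 0.7 × 7.53 = 5.271 m
P_cr = π²EI / L_e² = π² × 108×10⁹ × 8.555×10^-5 / 5.271² = 3.282×10^6 N

P_cr ≈ 3280 kN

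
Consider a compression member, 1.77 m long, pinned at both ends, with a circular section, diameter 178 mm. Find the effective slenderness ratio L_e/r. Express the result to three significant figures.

λ ≈ 39.8

I = πd⁴/64 = π×178⁴/64 = 4.928×10^7 mm⁴
A = 2.488×10^4 mm²;  r_min = √(I/A) = √(4.928×10^7/2.488×10^4) = 44.50 mm
L_e = K·L = 1 × 1.77 m = 1.770 m = 1770.0 mm
λ = L_e / r_min = 1770.0 / 44.50 = 39.8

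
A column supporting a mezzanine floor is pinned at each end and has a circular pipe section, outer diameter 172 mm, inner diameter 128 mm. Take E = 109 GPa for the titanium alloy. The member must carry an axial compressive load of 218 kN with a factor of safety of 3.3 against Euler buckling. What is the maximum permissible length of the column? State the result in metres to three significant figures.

d_o = 172 mm, d_i = 128 mm
I = π(d_o⁴ − d_i⁴)/64 = π(172⁴ − 128.0⁴)/64 = 2.979×10^7 mm⁴
I = 2.979×10^-5 m⁴
Required critical load P_cr = n·P = 3.3 × 218 = 719.4 kN = 7.194×10^5 N
From P_cr = π²EI/(K·L)²:  L = (1/K)·√(π²EI/P_cr) = (1/1)·√(π²×1.09×10^11×2.979×10^-5/7.194×10^5)
L = 6.67 m

L_max ≈ 6.67 m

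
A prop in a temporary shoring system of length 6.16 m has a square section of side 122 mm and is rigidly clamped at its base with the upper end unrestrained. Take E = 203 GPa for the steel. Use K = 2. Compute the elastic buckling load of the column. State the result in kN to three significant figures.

I = a⁴/12 = 122⁴/12 = 1.846×10^7 mm⁴
I = 1.846×10^7 mm⁴ = 1.846×10^-5 m⁴
Effective length L_e = K·L = 2 × 6.16 = 12.32 m
P_cr = π²EI / L_e² = π² × 203×10⁹ × 1.846×10^-5 / 12.32² = 2.437×10^5 N

P_cr ≈ 244 kN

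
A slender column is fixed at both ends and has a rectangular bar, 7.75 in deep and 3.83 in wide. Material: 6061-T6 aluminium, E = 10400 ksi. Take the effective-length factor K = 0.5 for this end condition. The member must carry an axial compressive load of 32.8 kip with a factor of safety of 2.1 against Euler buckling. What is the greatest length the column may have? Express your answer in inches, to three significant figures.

Buckling occurs about the weak axis: I_min = h·b³/12 with b = 3.83 in (the shorter side).
I_min = 7.75×3.83³/12 = 36.28 in⁴
Required critical load P_cr = n·P = 2.1 × 32.8 = 68.88 kip = 6.888×10^4 lb
From P_cr = π²EI/(K·L)²:  L = (1/K)·√(π²EI/P_cr) = (1/0.5)·√(π²×1.04×10^7×36.28/6.888×10^4)
L = 465 in

L_max ≈ 465 in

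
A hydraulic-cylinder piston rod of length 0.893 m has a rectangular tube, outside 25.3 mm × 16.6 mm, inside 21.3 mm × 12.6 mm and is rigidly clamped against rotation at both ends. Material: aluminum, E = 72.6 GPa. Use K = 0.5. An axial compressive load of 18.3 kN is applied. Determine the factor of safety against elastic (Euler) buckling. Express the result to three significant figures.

Weak-axis I_min = (h_o·b_o³ − h_i·b_i³)/12 with b_o = 16.6, b_i = 12.60 mm (shorter outer/inner sides).
I_min = (25.3×16.6³ − 21.30×12.60³)/12 = 6.093×10^3 mm⁴
I = 6.093×10^3 mm⁴ = 6.093×10^-9 m⁴
Effective length L_e = K·L = 0.5 × 0.893 = 0.4465 m
P_cr = π²EI / L_e² = π² × 72.6×10⁹ × 6.093×10^-9 / 0.4465² = 2.190×10^4 N
Factor of safety n = P_cr / P = 21.901 / 18.3 = 1.20

n ≈ 1.20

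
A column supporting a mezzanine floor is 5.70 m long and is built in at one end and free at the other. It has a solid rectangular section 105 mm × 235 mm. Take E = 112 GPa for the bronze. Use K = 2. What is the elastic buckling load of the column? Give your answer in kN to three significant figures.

Buckling occurs about the weak axis: I_min = h·b³/12 with b = 105 mm (the shorter side).
I_min = 235×105³/12 = 2.267×10^7 mm⁴
I = 2.267×10^7 mm⁴ = 2.267×10^-5 m⁴
Effective length L_e = K·L = 2 × 5.70 = 11.40 m
P_cr = π²EI / L_e² = π² × 112×10⁹ × 2.267×10^-5 / 11.40² = 1.928×10^5 N

P_cr ≈ 193 kN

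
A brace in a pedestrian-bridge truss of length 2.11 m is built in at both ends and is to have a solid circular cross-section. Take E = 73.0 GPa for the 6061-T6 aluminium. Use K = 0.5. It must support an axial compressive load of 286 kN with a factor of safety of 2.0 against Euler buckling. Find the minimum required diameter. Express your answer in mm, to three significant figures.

Required P_cr = n·P = 2.0 × 286 = 572.0 kN
L_e = K·L = 0.5 × 2.11 = 1.055 m
Required I = P_cr·L_e²/(π²E) = 5.720×10^5 × 1.055² / (π² × 7.30×10^10) = 8.836×10^-7 m⁴
I_req = 8.836×10^5 mm⁴
Solid circle: I = πd⁴/64  ⇒  d = (64I/π)^(1/4) = (64×8.836×10^5/π)^(1/4) = 65.1 mm

d ≈ 65.1 mm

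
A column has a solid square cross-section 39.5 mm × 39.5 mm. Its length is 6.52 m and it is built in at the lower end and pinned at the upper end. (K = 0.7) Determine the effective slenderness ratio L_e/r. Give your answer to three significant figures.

For a square r = a/√12 = 39.5/√12 = 11.40 mm
L_e = K·L = 0.7 × 6.52 m = 4.564 m = 4564.0 mm
λ = L_e / r_min = 4564.0 / 11.40 = 400

λ ≈ 400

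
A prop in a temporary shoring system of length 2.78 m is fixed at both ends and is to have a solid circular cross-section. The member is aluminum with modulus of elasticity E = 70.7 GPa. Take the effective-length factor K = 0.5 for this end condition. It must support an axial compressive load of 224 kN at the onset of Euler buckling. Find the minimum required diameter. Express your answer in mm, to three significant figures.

L_e = K·L = 0.5 × 2.78 = 1.390 m
Required I = P_cr·L_e²/(π²E) = 2.240×10^5 × 1.390² / (π² × 7.07×10^10) = 6.202×10^-7 m⁴
I_req = 6.202×10^5 mm⁴
Solid circle: I = πd⁴/64  ⇒  d = (64I/π)^(1/4) = (64×6.202×10^5/π)^(1/4) = 59.6 mm

d ≈ 59.6 mm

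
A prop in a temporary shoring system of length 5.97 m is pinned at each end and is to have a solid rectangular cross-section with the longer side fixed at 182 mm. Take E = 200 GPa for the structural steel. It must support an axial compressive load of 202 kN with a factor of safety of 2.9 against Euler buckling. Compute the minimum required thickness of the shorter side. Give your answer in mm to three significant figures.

b ≈ 88.7 mm

Required P_cr = n·P = 2.9 × 202 = 585.8 kN
L_e = K·L = 1 × 5.97 = 5.970 m
Required I = P_cr·L_e²/(π²E) = 5.858×10^5 × 5.970² / (π² × 2.00×10^11) = 1.058×10^-5 m⁴
I_req = 1.058×10^7 mm⁴
Rectangle, weak axis: I_min = h·b³/12 with h = 182 mm fixed  ⇒  b = (12I/h)^(1/3) = 88.7 mm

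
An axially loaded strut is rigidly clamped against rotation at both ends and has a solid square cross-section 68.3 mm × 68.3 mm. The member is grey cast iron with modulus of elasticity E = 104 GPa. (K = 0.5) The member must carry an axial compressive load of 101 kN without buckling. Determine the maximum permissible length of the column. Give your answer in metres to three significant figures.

L_max ≈ 8.59 m

I = a⁴/12 = 68.3⁴/12 = 1.813×10^6 mm⁴
I = 1.813×10^-6 m⁴
At the buckling limit P_cr = P = 1.010×10^5 N
From P_cr = π²EI/(K·L)²:  L = (1/K)·√(π²EI/P_cr) = (1/0.5)·√(π²×1.04×10^11×1.813×10^-6/1.010×10^5)
L = 8.59 m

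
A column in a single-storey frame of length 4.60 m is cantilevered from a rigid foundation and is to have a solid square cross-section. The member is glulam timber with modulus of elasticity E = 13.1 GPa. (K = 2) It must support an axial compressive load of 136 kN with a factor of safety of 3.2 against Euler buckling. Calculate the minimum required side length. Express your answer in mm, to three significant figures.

Required P_cr = n·P = 3.2 × 136 = 435.2 kN
L_e = K·L = 2 × 4.60 = 9.200 m
Required I = P_cr·L_e²/(π²E) = 4.352×10^5 × 9.200² / (π² × 1.31×10^10) = 2.849×10^-4 m⁴
I_req = 2.849×10^8 mm⁴
Solid square: I = a⁴/12  ⇒  a = (12I)^(1/4) = (12×2.849×10^8)^(1/4) = 242 mm

a ≈ 242 mm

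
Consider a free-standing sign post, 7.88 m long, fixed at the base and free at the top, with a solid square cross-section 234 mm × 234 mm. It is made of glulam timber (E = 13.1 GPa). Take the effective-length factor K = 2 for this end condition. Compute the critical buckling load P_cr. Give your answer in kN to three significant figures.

P_cr ≈ 130 kN

I = a⁴/12 = 234⁴/12 = 2.499×10^8 mm⁴
I = 2.499×10^8 mm⁴ = 2.499×10^-4 m⁴
Effective length L_e = K·L = 2 × 7.88 = 15.76 m
P_cr = π²EI / L_e² = π² × 13.1×10⁹ × 2.499×10^-4 / 15.76² = 1.301×10^5 N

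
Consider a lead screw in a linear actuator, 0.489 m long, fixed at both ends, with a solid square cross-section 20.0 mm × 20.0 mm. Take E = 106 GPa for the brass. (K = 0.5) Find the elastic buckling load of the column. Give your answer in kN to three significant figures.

P_cr ≈ 233 kN

I = a⁴/12 = 20.0⁴/12 = 1.333×10^4 mm⁴
I = 1.333×10^4 mm⁴ = 1.333×10^-8 m⁴
Effective length L_e = K·L = 0.5 × 0.489 = 0.2445 m
P_cr = π²EI / L_e² = π² × 106×10⁹ × 1.333×10^-8 / 0.2445² = 2.333×10^5 N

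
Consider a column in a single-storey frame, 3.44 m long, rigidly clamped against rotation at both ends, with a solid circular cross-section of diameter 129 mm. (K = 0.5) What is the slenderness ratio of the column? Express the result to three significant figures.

For a solid circle r = d/4 = 129/4 = 32.25 mm
L_e = K·L = 0.5 × 3.44 m = 1.720 m = 1720.0 mm
λ = L_e / r_min = 1720.0 / 32.25 = 53.3

λ ≈ 53.3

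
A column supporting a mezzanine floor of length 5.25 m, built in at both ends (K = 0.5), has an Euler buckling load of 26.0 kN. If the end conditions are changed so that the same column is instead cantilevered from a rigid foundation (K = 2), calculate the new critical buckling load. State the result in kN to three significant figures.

P_cr ≈ 1.62 kN

P_cr ∝ 1/K², so P_cr,new = P_cr,old × (K_old/K_new)² = 26.0 × (0.5/2)²
= 26.0 × 0.06250 = 1.62 kN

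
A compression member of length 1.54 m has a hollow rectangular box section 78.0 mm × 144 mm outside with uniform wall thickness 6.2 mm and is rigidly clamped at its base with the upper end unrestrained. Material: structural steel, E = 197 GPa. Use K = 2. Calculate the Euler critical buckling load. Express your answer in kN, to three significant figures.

P_cr ≈ 533 kN

Inner dimensions: h_i = 144 − 2×6.2 = 131.6 mm, b_i = 78.0 − 2×6.2 = 65.60 mm
Weak-axis I_min = (h_o·b_o³ − h_i·b_i³)/12 with b_o = 78.0, b_i = 65.60 mm (shorter outer/inner sides).
I_min = (144×78.0³ − 131.6×65.60³)/12 = 2.599×10^6 mm⁴
I = 2.599×10^6 mm⁴ = 2.599×10^-6 m⁴
Effective length L_e = K·L = 2 × 1.54 = 3.080 m
P_cr = π²EI / L_e² = π² × 197×10⁹ × 2.599×10^-6 / 3.080² = 5.326×10^5 N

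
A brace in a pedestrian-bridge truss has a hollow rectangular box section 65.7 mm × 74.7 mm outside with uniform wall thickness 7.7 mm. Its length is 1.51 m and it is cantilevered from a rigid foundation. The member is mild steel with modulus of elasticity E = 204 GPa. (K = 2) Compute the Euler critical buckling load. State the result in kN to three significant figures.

Inner dimensions: h_i = 74.7 − 2×7.7 = 59.30 mm, b_i = 65.7 − 2×7.7 = 50.30 mm
Weak-axis I_min = (h_o·b_o³ − h_i·b_i³)/12 with b_o = 65.7, b_i = 50.30 mm (shorter outer/inner sides).
I_min = (74.7×65.7³ − 59.30×50.30³)/12 = 1.136×10^6 mm⁴
I = 1.136×10^6 mm⁴ = 1.136×10^-6 m⁴
Effective length L_e = K·L = 2 × 1.51 = 3.020 m
P_cr = π²EI / L_e² = π² × 204×10⁹ × 1.136×10^-6 / 3.020² = 2.509×10^5 N

P_cr ≈ 251 kN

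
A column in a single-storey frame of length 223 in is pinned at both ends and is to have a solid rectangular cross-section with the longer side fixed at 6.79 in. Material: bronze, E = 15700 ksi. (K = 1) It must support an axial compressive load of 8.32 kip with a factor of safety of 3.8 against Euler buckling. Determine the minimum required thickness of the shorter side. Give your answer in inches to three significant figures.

Required P_cr = n·P = 3.8 × 8.32 = 31.62 kip
L_e = K·L = 1 × 223 = 223.0 in
Required I = P_cr·L_e²/(π²E) = 3.162×10^4 × 223.0² / (π² × 1.57×10^7) = 10.15 in⁴
Rectangle, weak axis: I_min = h·b³/12 with h = 6.79 in fixed  ⇒  b = (12I/h)^(1/3) = 2.62 in

b ≈ 2.62 in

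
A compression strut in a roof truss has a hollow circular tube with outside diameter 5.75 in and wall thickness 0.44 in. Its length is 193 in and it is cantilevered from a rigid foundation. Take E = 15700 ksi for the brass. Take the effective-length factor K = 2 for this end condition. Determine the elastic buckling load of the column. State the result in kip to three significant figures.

Inner diameter d_i = 5.75 − 2×0.44 = 4.870 in
I = π(d_o⁴ − d_i⁴)/64 = π(5.75⁴ − 4.870⁴)/64 = 26.05 in⁴
Effective length L_e = K·L = 2 × 193 = 386.0 in
P_cr = π²EI / L_e² = π² × 15700×10³ × 26.05 / 386.0² = 2.709×10^4 lb

P_cr ≈ 27.1 kip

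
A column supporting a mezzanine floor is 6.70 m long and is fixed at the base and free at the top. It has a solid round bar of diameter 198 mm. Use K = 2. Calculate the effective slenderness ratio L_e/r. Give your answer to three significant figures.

λ ≈ 271

I = πd⁴/64 = π×198⁴/64 = 7.545×10^7 mm⁴
A = 3.079×10^4 mm²;  r_min = √(I/A) = √(7.545×10^7/3.079×10^4) = 49.50 mm
L_e = K·L = 2 × 6.70 m = 13.40 m = 13400 mm
λ = L_e / r_min = 13400 / 49.50 = 271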